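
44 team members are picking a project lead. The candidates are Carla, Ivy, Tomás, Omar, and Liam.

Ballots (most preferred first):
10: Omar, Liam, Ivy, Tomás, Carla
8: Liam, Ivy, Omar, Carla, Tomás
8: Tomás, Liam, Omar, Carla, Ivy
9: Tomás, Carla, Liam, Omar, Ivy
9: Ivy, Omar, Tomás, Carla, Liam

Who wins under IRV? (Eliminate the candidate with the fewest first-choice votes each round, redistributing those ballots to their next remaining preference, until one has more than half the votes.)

Round 1: Carla 0, Ivy 9, Tomás 17, Omar 10, Liam 8. Carla eliminated.
Round 2: Ivy 9, Tomás 17, Omar 10, Liam 8. Liam eliminated.
Round 3: Ivy 17, Tomás 17, Omar 10. Omar eliminated.
Round 4: Ivy 27, Tomás 17. Ivy has a majority (≥23).

Ivy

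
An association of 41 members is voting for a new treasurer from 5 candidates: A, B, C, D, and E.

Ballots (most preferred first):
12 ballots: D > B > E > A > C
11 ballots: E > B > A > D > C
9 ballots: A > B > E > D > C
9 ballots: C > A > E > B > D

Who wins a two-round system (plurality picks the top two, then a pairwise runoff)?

E

Round 1 first-place votes: A 9, B 0, C 9, D 12, E 11. D and E advance.
Runoff: D is ranked above E on 12 ballots, E above D on 29.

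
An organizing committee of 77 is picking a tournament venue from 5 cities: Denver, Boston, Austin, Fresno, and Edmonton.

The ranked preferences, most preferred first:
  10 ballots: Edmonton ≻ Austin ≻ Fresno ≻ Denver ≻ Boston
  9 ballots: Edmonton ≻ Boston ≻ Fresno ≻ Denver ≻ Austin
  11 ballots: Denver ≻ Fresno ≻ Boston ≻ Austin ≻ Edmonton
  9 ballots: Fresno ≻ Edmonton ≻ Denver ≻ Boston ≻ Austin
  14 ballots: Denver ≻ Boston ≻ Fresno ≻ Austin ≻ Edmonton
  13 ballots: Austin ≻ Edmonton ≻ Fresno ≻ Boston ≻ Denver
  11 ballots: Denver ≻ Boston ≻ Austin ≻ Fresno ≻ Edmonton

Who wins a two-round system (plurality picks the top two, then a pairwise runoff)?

Round 1 first-place votes: Denver 36, Boston 0, Austin 13, Fresno 9, Edmonton 19. Denver and Edmonton advance.
Runoff: Denver is ranked above Edmonton on 36 ballots, Edmonton above Denver on 41.

Edmonton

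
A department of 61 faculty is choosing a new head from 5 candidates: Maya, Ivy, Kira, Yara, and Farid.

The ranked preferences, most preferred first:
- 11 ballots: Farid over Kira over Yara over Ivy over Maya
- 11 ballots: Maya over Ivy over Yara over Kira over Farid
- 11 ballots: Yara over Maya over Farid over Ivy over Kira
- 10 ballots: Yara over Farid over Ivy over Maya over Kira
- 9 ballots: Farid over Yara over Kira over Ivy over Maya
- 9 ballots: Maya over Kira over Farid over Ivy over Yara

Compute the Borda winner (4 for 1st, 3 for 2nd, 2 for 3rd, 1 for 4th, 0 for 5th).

Yara

Maya: 11×0 + 11×4 + 11×3 + 10×1 + 9×0 + 9×4 = 123
Ivy: 11×1 + 11×3 + 11×1 + 10×2 + 9×1 + 9×1 = 93
Kira: 11×3 + 11×1 + 11×0 + 10×0 + 9×2 + 9×3 = 89
Yara: 11×2 + 11×2 + 11×4 + 10×4 + 9×3 + 9×0 = 155
Farid: 11×4 + 11×0 + 11×2 + 10×3 + 9×4 + 9×2 = 150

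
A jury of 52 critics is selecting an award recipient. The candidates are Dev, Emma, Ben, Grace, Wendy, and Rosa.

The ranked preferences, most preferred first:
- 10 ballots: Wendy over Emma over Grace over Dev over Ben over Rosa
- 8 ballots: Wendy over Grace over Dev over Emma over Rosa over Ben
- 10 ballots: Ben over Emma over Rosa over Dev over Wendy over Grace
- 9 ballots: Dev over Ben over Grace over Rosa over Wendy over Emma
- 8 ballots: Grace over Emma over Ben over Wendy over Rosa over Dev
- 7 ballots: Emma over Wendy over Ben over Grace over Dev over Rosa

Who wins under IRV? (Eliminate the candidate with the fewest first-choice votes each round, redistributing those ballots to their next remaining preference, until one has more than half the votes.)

Ben

Round 1: Dev 9, Emma 7, Ben 10, Grace 8, Wendy 18, Rosa 0. Rosa eliminated.
Round 2: Dev 9, Emma 7, Ben 10, Grace 8, Wendy 18. Emma eliminated.
Round 3: Dev 9, Ben 10, Grace 8, Wendy 25. Grace eliminated.
Round 4: Dev 9, Ben 18, Wendy 25. Dev eliminated.
Round 5: Ben 27, Wendy 25. Ben has a majority (≥27).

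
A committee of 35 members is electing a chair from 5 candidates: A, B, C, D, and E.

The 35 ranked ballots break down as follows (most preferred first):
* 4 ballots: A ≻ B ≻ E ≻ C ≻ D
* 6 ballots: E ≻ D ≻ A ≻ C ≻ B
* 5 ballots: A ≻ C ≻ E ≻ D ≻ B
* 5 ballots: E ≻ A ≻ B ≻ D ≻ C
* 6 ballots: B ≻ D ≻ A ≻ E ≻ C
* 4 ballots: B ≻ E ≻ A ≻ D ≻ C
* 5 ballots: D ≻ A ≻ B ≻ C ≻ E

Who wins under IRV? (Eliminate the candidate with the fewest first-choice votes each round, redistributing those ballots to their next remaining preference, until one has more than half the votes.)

Round 1: A 9, B 10, C 0, D 5, E 11. C eliminated.
Round 2: A 9, B 10, D 5, E 11. D eliminated.
Round 3: A 14, B 10, E 11. B eliminated.
Round 4: A 20, E 15. A has a majority (≥18).

A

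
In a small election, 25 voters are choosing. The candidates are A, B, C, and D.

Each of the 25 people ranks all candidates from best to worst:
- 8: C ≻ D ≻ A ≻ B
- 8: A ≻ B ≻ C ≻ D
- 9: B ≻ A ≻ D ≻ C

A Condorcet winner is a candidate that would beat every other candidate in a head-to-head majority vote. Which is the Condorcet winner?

A

A vs B: 16–9
A vs C: 17–8
A vs D: 17–8
A beats every other candidate.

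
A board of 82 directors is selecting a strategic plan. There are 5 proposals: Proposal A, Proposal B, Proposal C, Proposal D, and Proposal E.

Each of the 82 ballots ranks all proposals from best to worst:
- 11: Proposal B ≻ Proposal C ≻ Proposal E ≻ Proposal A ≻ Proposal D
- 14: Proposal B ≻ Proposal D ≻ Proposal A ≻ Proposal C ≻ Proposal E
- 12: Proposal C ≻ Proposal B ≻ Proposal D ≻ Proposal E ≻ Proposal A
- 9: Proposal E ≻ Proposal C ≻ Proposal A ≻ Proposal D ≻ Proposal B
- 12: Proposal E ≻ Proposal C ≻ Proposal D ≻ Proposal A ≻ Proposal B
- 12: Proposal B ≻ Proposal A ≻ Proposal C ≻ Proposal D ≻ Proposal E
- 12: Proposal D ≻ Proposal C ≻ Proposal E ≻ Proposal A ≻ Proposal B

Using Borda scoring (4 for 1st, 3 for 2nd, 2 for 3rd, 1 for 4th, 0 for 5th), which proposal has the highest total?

Proposal C

Proposal A: 11×1 + 14×2 + 12×0 + 9×2 + 12×1 + 12×3 + 12×1 = 117
Proposal B: 11×4 + 14×4 + 12×3 + 9×0 + 12×0 + 12×4 + 12×0 = 184
Proposal C: 11×3 + 14×1 + 12×4 + 9×3 + 12×3 + 12×2 + 12×3 = 218
Proposal D: 11×0 + 14×3 + 12×2 + 9×1 + 12×2 + 12×1 + 12×4 = 159
Proposal E: 11×2 + 14×0 + 12×1 + 9×4 + 12×4 + 12×0 + 12×2 = 142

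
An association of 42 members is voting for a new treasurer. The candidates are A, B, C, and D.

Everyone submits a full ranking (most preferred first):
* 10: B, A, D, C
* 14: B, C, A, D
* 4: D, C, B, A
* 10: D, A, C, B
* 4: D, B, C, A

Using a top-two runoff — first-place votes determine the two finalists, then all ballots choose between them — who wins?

Round 1 first-place votes: A 0, B 24, C 0, D 18. B and D advance.
Runoff: B is ranked above D on 24 ballots, D above B on 18.

B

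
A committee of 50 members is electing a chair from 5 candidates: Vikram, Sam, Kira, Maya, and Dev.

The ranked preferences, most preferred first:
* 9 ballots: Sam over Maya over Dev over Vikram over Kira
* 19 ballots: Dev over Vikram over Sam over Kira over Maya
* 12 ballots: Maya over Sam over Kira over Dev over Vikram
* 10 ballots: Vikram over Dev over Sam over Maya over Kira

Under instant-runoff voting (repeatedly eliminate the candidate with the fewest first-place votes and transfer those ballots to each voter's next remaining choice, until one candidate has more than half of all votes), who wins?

Round 1: Vikram 10, Sam 9, Kira 0, Maya 12, Dev 19. Kira eliminated.
Round 2: Vikram 10, Sam 9, Maya 12, Dev 19. Sam eliminated.
Round 3: Vikram 10, Maya 21, Dev 19. Vikram eliminated.
Round 4: Maya 21, Dev 29. Dev has a majority (≥26).

Dev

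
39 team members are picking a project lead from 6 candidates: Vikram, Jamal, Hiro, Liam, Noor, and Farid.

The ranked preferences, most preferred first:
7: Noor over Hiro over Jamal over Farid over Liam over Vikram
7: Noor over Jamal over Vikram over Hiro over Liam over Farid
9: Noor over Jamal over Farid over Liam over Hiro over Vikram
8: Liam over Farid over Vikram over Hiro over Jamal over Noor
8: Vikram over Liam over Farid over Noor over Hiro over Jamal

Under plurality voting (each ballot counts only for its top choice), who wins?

Noor

First-place votes: Vikram 8, Jamal 0, Hiro 0, Liam 8, Noor 23, Farid 0.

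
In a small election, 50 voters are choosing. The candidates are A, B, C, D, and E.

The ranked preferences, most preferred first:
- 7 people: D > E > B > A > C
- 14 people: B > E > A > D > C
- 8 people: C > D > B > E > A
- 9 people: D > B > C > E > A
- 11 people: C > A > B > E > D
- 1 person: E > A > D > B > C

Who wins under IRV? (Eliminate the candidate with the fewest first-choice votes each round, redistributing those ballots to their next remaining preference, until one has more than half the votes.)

Round 1: A 0, B 14, C 19, D 16, E 1. A eliminated.
Round 2: B 14, C 19, D 16, E 1. E eliminated.
Round 3: B 14, C 19, D 17. B eliminated.
Round 4: C 19, D 31. D has a majority (≥26).

D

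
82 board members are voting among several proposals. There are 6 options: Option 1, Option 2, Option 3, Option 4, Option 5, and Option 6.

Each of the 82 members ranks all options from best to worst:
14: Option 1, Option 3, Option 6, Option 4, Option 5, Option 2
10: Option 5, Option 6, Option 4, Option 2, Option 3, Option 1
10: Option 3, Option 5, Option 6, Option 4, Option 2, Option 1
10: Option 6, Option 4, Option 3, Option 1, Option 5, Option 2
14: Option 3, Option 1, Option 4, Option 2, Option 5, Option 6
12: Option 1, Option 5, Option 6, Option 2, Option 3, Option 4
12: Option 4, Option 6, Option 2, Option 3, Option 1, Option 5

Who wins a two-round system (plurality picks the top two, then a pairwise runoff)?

Round 1 first-place votes: Option 1 26, Option 2 0, Option 3 24, Option 4 12, Option 5 10, Option 6 10. Option 1 and Option 3 advance.
Runoff: Option 1 is ranked above Option 3 on 26 ballots, Option 3 above Option 1 on 56.

Option 3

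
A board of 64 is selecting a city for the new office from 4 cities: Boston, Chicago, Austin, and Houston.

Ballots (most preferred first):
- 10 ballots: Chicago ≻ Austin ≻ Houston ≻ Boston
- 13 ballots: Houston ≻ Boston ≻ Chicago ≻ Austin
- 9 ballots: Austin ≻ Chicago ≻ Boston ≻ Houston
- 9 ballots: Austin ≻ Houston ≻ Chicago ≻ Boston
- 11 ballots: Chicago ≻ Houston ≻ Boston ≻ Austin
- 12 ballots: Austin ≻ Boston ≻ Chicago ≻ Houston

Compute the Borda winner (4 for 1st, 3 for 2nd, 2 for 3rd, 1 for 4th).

Chicago

Boston: 10×1 + 13×3 + 9×2 + 9×1 + 11×2 + 12×3 = 134
Chicago: 10×4 + 13×2 + 9×3 + 9×2 + 11×4 + 12×2 = 179
Austin: 10×3 + 13×1 + 9×4 + 9×4 + 11×1 + 12×4 = 174
Houston: 10×2 + 13×4 + 9×1 + 9×3 + 11×3 + 12×1 = 153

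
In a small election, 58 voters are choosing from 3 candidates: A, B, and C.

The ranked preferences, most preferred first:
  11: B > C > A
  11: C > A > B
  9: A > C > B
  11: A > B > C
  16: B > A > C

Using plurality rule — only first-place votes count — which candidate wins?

First-place votes: A 20, B 27, C 11.

B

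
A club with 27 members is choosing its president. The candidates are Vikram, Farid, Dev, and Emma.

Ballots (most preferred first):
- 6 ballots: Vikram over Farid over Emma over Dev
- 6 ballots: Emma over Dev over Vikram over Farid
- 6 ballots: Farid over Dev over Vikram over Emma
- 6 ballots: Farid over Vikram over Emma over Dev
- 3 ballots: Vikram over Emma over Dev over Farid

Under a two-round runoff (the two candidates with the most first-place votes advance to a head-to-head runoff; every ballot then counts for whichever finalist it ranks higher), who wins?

Vikram

Round 1 first-place votes: Vikram 9, Farid 12, Dev 0, Emma 6. Farid and Vikram advance.
Runoff: Farid is ranked above Vikram on 12 ballots, Vikram above Farid on 15.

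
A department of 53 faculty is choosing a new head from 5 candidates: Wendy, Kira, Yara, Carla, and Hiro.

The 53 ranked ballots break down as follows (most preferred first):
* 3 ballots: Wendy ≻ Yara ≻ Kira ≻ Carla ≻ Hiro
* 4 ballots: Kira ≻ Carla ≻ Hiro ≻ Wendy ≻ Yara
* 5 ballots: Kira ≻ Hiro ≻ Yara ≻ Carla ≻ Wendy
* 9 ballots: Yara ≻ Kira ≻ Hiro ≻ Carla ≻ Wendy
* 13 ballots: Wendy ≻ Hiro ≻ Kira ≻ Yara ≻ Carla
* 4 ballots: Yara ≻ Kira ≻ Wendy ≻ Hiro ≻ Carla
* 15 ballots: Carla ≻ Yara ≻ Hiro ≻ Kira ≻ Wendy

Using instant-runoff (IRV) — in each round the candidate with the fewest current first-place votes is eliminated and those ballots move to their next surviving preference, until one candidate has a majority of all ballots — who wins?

Round 1: Wendy 16, Kira 9, Yara 13, Carla 15, Hiro 0. Hiro eliminated.
Round 2: Wendy 16, Kira 9, Yara 13, Carla 15. Kira eliminated.
Round 3: Wendy 16, Yara 18, Carla 19. Wendy eliminated.
Round 4: Yara 34, Carla 19. Yara has a majority (≥27).

Yara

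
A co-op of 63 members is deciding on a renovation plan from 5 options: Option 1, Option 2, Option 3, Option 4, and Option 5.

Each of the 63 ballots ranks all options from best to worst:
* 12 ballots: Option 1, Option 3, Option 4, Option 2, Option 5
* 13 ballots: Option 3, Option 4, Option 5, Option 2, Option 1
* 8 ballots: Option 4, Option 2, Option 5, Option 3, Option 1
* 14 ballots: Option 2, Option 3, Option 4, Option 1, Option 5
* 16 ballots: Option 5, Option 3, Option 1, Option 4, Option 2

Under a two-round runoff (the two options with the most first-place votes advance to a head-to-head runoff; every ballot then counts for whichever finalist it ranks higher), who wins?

Option 2

Round 1 first-place votes: Option 1 12, Option 2 14, Option 3 13, Option 4 8, Option 5 16. Option 5 and Option 2 advance.
Runoff: Option 5 is ranked above Option 2 on 29 ballots, Option 2 above Option 5 on 34.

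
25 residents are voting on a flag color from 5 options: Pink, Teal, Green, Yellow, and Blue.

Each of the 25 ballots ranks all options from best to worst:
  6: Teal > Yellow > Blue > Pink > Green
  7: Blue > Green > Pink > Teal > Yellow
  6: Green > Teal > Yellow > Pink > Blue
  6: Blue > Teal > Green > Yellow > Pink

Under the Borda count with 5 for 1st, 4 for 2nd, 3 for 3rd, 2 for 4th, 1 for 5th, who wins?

Teal

Pink: 6×2 + 7×3 + 6×2 + 6×1 = 51
Teal: 6×5 + 7×2 + 6×4 + 6×4 = 92
Green: 6×1 + 7×4 + 6×5 + 6×3 = 82
Yellow: 6×4 + 7×1 + 6×3 + 6×2 = 61
Blue: 6×3 + 7×5 + 6×1 + 6×5 = 89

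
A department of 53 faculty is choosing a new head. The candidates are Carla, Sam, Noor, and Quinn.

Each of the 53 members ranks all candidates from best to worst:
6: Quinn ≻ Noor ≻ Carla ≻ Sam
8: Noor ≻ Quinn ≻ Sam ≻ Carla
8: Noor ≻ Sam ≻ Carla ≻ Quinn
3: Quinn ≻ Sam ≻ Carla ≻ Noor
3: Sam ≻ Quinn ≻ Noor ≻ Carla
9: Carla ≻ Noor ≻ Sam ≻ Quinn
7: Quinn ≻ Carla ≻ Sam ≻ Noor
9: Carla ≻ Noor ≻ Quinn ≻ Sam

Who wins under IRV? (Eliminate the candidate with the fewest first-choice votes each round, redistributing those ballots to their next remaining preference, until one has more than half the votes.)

Round 1: Carla 18, Sam 3, Noor 16, Quinn 16. Sam eliminated.
Round 2: Carla 18, Noor 16, Quinn 19. Noor eliminated.
Round 3: Carla 26, Quinn 27. Quinn has a majority (≥27).

Quinn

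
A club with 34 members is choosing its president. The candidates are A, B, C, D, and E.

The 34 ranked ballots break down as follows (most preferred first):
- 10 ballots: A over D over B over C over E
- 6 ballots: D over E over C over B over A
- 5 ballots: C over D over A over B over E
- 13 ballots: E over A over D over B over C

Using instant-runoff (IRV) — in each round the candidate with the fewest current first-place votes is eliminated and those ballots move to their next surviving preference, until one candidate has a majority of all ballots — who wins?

D

Round 1: A 10, B 0, C 5, D 6, E 13. B eliminated.
Round 2: A 10, C 5, D 6, E 13. C eliminated.
Round 3: A 10, D 11, E 13. A eliminated.
Round 4: D 21, E 13. D has a majority (≥18).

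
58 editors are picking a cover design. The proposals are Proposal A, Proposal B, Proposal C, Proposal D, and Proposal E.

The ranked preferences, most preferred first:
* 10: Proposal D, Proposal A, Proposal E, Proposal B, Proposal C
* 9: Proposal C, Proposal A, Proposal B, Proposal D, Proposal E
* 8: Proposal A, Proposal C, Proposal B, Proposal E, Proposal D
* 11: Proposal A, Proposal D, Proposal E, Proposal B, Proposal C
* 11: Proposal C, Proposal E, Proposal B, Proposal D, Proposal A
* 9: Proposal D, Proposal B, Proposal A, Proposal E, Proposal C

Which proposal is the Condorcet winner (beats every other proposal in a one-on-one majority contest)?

Proposal D

Proposal D vs Proposal A: 30–28
Proposal D vs Proposal B: 30–28
Proposal D vs Proposal C: 30–28
Proposal D vs Proposal E: 39–19
Proposal D beats every other proposal.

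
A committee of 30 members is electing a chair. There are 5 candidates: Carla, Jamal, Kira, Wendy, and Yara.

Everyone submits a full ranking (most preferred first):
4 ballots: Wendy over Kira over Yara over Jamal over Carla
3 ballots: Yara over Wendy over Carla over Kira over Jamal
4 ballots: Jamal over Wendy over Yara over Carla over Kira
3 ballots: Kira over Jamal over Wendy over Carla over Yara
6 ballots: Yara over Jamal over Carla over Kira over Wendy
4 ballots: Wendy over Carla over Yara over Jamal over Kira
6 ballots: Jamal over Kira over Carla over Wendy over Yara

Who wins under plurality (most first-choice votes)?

Jamal

First-place votes: Carla 0, Jamal 10, Kira 3, Wendy 8, Yara 9.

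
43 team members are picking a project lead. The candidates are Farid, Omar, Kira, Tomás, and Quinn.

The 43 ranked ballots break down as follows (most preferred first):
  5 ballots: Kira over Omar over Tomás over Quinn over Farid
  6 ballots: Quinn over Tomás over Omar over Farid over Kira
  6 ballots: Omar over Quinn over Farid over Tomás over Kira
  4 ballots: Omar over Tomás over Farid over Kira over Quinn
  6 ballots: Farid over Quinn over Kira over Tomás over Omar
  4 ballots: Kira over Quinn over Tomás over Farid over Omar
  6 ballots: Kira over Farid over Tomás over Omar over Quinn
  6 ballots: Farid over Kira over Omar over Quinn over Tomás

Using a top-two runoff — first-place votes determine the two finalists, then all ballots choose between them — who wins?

Farid

Round 1 first-place votes: Farid 12, Omar 10, Kira 15, Tomás 0, Quinn 6. Kira and Farid advance.
Runoff: Kira is ranked above Farid on 15 ballots, Farid above Kira on 28.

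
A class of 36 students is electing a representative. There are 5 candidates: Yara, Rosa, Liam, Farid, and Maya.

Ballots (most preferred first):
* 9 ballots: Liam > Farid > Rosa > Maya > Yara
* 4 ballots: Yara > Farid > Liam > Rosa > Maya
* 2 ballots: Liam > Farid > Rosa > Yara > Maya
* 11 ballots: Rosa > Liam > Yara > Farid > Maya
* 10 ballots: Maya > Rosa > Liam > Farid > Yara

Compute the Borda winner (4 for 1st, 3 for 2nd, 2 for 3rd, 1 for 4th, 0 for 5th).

Yara: 9×0 + 4×4 + 2×1 + 11×2 + 10×0 = 40
Rosa: 9×2 + 4×1 + 2×2 + 11×4 + 10×3 = 100
Liam: 9×4 + 4×2 + 2×4 + 11×3 + 10×2 = 105
Farid: 9×3 + 4×3 + 2×3 + 11×1 + 10×1 = 66
Maya: 9×1 + 4×0 + 2×0 + 11×0 + 10×4 = 49

Liam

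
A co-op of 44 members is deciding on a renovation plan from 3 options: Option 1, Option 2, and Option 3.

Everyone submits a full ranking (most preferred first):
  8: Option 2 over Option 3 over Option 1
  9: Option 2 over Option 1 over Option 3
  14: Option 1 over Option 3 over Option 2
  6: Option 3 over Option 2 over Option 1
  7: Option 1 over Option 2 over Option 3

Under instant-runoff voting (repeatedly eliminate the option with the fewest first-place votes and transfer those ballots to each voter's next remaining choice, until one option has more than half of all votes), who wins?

Round 1: Option 1 21, Option 2 17, Option 3 6. Option 3 eliminated.
Round 2: Option 1 21, Option 2 23. Option 2 has a majority (≥23).

Option 2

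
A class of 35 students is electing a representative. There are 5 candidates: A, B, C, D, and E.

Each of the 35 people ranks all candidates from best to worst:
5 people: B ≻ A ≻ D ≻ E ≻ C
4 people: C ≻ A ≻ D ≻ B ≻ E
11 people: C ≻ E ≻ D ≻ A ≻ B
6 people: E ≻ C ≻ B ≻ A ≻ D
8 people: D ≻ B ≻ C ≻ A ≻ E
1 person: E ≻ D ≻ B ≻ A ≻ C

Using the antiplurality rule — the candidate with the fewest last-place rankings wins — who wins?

A

Last-place votes: A 0, B 11, C 6, D 6, E 12.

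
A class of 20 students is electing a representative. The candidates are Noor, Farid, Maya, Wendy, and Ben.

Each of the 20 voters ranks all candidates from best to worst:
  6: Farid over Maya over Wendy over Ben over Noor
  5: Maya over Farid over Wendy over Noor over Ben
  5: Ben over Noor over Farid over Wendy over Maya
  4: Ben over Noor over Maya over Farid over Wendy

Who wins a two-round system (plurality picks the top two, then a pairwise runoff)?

Round 1 first-place votes: Noor 0, Farid 6, Maya 5, Wendy 0, Ben 9. Ben and Farid advance.
Runoff: Ben is ranked above Farid on 9 ballots, Farid above Ben on 11.

Farid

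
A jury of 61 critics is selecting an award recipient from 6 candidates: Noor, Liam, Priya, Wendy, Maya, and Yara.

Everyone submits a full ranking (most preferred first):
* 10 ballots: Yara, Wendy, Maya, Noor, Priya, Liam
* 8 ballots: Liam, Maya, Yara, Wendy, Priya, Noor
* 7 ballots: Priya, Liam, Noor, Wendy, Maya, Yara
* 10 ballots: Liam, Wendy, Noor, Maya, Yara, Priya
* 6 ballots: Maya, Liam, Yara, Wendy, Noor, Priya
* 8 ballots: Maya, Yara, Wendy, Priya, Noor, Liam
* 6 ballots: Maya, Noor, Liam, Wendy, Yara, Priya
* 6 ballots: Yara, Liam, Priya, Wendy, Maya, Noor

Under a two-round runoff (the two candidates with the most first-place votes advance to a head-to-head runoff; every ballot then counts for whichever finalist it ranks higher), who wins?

Round 1 first-place votes: Noor 0, Liam 18, Priya 7, Wendy 0, Maya 20, Yara 16. Maya and Liam advance.
Runoff: Maya is ranked above Liam on 30 ballots, Liam above Maya on 31.

Liam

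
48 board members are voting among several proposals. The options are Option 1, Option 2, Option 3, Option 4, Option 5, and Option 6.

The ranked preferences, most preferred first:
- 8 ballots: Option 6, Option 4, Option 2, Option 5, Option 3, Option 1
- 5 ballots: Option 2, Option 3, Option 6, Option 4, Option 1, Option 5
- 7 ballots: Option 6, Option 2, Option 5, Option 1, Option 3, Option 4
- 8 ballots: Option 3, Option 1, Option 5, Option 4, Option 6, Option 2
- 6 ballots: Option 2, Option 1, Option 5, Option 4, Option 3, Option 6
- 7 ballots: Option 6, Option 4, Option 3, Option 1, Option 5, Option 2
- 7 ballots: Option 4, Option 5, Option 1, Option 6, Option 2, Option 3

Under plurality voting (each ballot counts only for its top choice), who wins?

Option 6

First-place votes: Option 1 0, Option 2 11, Option 3 8, Option 4 7, Option 5 0, Option 6 22.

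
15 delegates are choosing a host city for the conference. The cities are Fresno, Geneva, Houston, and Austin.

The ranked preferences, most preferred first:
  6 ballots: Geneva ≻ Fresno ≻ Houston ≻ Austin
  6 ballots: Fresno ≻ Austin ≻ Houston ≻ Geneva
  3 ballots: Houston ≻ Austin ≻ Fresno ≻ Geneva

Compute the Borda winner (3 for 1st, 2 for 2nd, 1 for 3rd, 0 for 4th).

Fresno

Fresno: 6×2 + 6×3 + 3×1 = 33
Geneva: 6×3 + 6×0 + 3×0 = 18
Houston: 6×1 + 6×1 + 3×3 = 21
Austin: 6×0 + 6×2 + 3×2 = 18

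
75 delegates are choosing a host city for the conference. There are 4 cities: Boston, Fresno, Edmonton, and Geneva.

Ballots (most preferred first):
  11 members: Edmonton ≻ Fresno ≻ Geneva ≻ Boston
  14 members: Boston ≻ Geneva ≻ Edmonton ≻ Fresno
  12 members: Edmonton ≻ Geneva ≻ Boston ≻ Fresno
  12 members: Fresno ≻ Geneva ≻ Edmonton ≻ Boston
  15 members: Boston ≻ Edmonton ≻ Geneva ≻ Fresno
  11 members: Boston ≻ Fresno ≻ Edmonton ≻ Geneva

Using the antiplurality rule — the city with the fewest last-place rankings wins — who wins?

Last-place votes: Boston 23, Fresno 41, Edmonton 0, Geneva 11.

Edmonton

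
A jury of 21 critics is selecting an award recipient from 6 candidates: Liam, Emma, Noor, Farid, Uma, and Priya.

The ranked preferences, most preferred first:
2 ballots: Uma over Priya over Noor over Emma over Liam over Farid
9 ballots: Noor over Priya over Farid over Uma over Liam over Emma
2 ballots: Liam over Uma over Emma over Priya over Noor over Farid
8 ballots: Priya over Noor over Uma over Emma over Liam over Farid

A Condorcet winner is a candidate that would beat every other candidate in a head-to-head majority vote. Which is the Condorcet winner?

Priya vs Liam: 19–2
Priya vs Emma: 19–2
Priya vs Noor: 12–9
Priya vs Farid: 21–0
Priya vs Uma: 17–4
Priya beats every other candidate.

Priya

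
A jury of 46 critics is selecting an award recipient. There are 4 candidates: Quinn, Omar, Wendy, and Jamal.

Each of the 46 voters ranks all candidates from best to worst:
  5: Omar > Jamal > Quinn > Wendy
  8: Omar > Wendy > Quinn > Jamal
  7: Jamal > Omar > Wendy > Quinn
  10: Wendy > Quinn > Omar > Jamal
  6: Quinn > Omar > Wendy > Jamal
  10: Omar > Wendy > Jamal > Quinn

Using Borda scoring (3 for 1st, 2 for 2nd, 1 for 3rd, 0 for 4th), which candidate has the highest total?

Omar

Quinn: 5×1 + 8×1 + 7×0 + 10×2 + 6×3 + 10×0 = 51
Omar: 5×3 + 8×3 + 7×2 + 10×1 + 6×2 + 10×3 = 105
Wendy: 5×0 + 8×2 + 7×1 + 10×3 + 6×1 + 10×2 = 79
Jamal: 5×2 + 8×0 + 7×3 + 10×0 + 6×0 + 10×1 = 41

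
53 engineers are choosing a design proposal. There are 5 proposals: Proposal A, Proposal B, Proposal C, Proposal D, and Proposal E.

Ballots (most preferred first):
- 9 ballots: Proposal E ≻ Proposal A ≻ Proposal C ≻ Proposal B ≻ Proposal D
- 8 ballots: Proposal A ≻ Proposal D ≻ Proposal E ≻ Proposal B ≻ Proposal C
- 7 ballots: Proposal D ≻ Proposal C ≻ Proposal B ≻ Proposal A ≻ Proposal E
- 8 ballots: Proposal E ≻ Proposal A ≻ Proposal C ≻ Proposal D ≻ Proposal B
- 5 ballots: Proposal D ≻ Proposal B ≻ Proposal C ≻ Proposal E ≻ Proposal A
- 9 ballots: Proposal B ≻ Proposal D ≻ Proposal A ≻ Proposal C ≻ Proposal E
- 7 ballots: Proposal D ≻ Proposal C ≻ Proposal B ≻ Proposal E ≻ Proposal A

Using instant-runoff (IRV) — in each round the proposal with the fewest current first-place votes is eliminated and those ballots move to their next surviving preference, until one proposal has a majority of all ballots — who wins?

Round 1: Proposal A 8, Proposal B 9, Proposal C 0, Proposal D 19, Proposal E 17. Proposal C eliminated.
Round 2: Proposal A 8, Proposal B 9, Proposal D 19, Proposal E 17. Proposal A eliminated.
Round 3: Proposal B 9, Proposal D 27, Proposal E 17. Proposal D has a majority (≥27).

Proposal D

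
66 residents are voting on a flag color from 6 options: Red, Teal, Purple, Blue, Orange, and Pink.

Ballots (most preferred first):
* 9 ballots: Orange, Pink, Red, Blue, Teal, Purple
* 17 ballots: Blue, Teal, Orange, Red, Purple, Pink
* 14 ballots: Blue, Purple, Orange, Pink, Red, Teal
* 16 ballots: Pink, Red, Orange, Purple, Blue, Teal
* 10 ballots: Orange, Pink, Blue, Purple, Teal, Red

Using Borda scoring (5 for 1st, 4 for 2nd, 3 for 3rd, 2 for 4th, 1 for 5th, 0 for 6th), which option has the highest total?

Orange

Red: 9×3 + 17×2 + 14×1 + 16×4 + 10×0 = 139
Teal: 9×1 + 17×4 + 14×0 + 16×0 + 10×1 = 87
Purple: 9×0 + 17×1 + 14×4 + 16×2 + 10×2 = 125
Blue: 9×2 + 17×5 + 14×5 + 16×1 + 10×3 = 219
Orange: 9×5 + 17×3 + 14×3 + 16×3 + 10×5 = 236
Pink: 9×4 + 17×0 + 14×2 + 16×5 + 10×4 = 184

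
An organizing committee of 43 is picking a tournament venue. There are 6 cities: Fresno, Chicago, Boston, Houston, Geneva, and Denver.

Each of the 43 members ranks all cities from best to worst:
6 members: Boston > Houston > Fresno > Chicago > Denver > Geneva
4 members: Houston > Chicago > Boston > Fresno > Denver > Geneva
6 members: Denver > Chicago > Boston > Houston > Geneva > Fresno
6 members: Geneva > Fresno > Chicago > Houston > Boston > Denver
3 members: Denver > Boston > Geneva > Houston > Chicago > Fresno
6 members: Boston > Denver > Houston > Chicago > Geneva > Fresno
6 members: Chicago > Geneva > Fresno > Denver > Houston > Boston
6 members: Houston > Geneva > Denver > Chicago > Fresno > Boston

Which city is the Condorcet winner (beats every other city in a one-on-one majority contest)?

Houston

Houston vs Fresno: 31–12
Houston vs Chicago: 25–18
Houston vs Boston: 22–21
Houston vs Geneva: 28–15
Houston vs Denver: 22–21
Houston beats every other city.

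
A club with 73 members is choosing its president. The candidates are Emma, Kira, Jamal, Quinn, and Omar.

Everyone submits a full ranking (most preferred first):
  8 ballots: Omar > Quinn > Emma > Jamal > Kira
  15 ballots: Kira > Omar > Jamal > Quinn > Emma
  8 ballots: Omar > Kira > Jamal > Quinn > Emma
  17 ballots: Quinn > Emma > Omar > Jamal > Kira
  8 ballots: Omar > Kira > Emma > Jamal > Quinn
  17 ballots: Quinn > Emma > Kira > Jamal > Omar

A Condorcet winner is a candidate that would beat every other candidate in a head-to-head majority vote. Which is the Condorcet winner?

Omar

Omar vs Emma: 39–34
Omar vs Kira: 41–32
Omar vs Jamal: 56–17
Omar vs Quinn: 39–34
Omar beats every other candidate.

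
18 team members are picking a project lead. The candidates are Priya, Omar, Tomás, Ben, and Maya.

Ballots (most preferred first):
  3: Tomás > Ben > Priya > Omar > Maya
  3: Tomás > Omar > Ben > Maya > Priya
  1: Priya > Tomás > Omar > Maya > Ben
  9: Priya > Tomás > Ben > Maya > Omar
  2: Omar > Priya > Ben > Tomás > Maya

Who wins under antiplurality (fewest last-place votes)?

Last-place votes: Priya 3, Omar 9, Tomás 0, Ben 1, Maya 5.

Tomás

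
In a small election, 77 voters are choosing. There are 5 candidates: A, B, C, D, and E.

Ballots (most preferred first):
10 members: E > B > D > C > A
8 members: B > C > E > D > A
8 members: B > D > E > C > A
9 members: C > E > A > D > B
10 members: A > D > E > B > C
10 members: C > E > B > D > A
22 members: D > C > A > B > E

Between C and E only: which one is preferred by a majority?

C

C is ranked above E on 49 ballots; E above C on 28.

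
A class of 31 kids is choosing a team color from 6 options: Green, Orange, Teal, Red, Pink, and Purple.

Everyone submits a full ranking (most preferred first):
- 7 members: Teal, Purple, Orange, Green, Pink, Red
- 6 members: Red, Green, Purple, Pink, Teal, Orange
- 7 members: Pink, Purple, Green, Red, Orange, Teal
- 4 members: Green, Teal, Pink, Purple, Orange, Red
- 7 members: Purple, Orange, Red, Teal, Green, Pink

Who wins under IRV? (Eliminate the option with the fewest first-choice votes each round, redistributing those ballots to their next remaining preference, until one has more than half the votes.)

Purple

Round 1: Green 4, Orange 0, Teal 7, Red 6, Pink 7, Purple 7. Orange eliminated.
Round 2: Green 4, Teal 7, Red 6, Pink 7, Purple 7. Green eliminated.
Round 3: Teal 11, Red 6, Pink 7, Purple 7. Red eliminated.
Round 4: Teal 11, Pink 7, Purple 13. Pink eliminated.
Round 5: Teal 11, Purple 20. Purple has a majority (≥16).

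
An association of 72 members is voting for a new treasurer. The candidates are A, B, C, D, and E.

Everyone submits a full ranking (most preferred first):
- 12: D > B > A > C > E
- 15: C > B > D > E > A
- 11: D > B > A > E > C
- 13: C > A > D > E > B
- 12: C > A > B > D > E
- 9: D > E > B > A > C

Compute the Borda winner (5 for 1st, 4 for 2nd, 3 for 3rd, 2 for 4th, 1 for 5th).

A: 12×3 + 15×1 + 11×3 + 13×4 + 12×4 + 9×2 = 202
B: 12×4 + 15×4 + 11×4 + 13×1 + 12×3 + 9×3 = 228
C: 12×2 + 15×5 + 11×1 + 13×5 + 12×5 + 9×1 = 244
D: 12×5 + 15×3 + 11×5 + 13×3 + 12×2 + 9×5 = 268
E: 12×1 + 15×2 + 11×2 + 13×2 + 12×1 + 9×4 = 138

D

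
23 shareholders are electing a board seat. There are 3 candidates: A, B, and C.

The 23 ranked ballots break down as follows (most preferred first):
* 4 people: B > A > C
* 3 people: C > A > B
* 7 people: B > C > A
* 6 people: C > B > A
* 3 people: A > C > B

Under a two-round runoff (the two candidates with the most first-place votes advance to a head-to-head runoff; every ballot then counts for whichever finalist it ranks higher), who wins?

Round 1 first-place votes: A 3, B 11, C 9. B and C advance.
Runoff: B is ranked above C on 11 ballots, C above B on 12.

C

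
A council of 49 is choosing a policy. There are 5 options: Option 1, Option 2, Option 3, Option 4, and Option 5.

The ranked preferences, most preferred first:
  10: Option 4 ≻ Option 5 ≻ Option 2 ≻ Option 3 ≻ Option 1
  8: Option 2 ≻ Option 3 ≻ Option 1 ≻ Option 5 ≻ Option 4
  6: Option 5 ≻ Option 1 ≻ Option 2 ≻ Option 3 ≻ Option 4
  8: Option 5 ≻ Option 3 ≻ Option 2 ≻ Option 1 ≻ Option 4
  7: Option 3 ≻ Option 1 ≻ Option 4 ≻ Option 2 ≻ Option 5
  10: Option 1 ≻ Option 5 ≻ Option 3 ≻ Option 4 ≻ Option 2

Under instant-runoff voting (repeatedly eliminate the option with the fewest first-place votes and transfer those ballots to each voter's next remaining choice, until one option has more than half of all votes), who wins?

Round 1: Option 1 10, Option 2 8, Option 3 7, Option 4 10, Option 5 14. Option 3 eliminated.
Round 2: Option 1 17, Option 2 8, Option 4 10, Option 5 14. Option 2 eliminated.
Round 3: Option 1 25, Option 4 10, Option 5 14. Option 1 has a majority (≥25).

Option 1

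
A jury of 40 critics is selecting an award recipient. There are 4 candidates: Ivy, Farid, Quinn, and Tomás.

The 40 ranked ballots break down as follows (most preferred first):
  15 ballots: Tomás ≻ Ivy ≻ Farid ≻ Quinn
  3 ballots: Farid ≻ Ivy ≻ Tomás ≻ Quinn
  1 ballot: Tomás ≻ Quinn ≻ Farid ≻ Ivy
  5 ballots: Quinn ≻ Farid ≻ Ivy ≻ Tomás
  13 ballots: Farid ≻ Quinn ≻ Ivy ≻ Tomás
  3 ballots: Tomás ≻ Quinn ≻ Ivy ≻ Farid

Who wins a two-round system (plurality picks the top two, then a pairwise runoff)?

Round 1 first-place votes: Ivy 0, Farid 16, Quinn 5, Tomás 19. Tomás and Farid advance.
Runoff: Tomás is ranked above Farid on 19 ballots, Farid above Tomás on 21.

Farid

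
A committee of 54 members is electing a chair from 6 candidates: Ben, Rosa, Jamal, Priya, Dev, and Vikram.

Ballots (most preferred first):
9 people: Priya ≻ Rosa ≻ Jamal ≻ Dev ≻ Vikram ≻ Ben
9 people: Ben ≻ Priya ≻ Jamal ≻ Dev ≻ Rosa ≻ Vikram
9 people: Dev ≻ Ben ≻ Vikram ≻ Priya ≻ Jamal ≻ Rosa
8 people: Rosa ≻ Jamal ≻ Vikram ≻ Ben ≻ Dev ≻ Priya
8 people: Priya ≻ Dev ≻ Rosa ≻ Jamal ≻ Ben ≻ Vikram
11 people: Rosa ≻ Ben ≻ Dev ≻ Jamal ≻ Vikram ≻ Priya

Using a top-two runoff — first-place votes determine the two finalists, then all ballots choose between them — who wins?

Round 1 first-place votes: Ben 9, Rosa 19, Jamal 0, Priya 17, Dev 9, Vikram 0. Rosa and Priya advance.
Runoff: Rosa is ranked above Priya on 19 ballots, Priya above Rosa on 35.

Priya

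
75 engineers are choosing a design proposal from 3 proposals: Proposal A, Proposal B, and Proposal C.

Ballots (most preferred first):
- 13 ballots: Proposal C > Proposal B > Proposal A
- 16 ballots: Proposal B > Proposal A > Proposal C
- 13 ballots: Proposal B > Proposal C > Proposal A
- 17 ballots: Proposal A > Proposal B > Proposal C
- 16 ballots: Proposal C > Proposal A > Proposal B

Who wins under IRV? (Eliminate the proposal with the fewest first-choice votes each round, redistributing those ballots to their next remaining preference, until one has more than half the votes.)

Round 1: Proposal A 17, Proposal B 29, Proposal C 29. Proposal A eliminated.
Round 2: Proposal B 46, Proposal C 29. Proposal B has a majority (≥38).

Proposal B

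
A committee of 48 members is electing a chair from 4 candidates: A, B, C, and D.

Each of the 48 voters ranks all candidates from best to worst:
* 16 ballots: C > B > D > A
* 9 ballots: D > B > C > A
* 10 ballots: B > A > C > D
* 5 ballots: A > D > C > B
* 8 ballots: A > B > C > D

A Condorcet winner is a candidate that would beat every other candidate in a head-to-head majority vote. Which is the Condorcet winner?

B

B vs A: 35–13
B vs C: 27–21
B vs D: 34–14
B beats every other candidate.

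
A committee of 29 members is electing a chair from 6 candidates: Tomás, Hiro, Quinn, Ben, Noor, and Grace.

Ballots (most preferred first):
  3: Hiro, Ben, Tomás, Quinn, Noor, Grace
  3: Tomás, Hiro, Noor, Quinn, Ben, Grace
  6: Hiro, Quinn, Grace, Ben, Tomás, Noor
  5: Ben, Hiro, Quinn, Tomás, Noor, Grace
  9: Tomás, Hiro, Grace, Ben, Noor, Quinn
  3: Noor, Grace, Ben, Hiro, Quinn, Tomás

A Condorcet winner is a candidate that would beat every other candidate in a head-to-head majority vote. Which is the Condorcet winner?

Hiro vs Tomás: 17–12
Hiro vs Quinn: 29–0
Hiro vs Ben: 21–8
Hiro vs Noor: 26–3
Hiro vs Grace: 26–3
Hiro beats every other candidate.

Hiro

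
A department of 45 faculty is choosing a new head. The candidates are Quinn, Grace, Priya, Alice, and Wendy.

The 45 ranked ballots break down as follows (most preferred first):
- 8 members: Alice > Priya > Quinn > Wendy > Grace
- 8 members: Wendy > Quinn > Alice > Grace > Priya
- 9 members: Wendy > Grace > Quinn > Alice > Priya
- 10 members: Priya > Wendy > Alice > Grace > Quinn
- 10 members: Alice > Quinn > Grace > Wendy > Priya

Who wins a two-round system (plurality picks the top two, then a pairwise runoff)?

Wendy

Round 1 first-place votes: Quinn 0, Grace 0, Priya 10, Alice 18, Wendy 17. Alice and Wendy advance.
Runoff: Alice is ranked above Wendy on 18 ballots, Wendy above Alice on 27.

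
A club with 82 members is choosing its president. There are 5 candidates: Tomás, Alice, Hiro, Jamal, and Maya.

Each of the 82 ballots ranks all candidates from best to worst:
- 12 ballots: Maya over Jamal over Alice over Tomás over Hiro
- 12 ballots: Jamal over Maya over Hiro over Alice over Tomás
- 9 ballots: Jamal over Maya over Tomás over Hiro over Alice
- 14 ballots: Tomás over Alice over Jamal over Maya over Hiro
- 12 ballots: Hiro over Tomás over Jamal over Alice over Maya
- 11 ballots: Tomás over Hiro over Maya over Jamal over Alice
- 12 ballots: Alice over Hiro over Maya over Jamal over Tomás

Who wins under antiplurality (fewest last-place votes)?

Jamal

Last-place votes: Tomás 24, Alice 20, Hiro 26, Jamal 0, Maya 12.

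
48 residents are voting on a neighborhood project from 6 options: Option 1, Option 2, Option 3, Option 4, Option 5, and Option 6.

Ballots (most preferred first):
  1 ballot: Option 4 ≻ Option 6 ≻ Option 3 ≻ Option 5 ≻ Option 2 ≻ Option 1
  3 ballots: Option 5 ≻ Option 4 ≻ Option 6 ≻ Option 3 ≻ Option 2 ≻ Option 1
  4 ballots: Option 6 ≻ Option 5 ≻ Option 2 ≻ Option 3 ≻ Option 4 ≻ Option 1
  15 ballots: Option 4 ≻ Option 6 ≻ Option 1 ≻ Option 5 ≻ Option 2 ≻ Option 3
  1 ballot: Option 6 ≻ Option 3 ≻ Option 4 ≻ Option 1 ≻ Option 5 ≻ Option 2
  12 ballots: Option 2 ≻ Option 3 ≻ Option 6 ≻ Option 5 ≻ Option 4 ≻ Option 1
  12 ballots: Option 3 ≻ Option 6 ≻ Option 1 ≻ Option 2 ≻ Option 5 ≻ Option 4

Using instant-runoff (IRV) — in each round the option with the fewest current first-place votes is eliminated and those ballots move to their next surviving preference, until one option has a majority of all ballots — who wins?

Round 1: Option 1 0, Option 2 12, Option 3 12, Option 4 16, Option 5 3, Option 6 5. Option 1 eliminated.
Round 2: Option 2 12, Option 3 12, Option 4 16, Option 5 3, Option 6 5. Option 5 eliminated.
Round 3: Option 2 12, Option 3 12, Option 4 19, Option 6 5. Option 6 eliminated.
Round 4: Option 2 16, Option 3 13, Option 4 19. Option 3 eliminated.
Round 5: Option 2 28, Option 4 20. Option 2 has a majority (≥25).

Option 2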